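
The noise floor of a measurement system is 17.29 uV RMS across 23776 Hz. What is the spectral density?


Noise spectral density = Vrms / sqrt(BW).
NSD = 17.29 / sqrt(23776)
NSD = 17.29 / 154.1947
NSD = 0.1121 uV/sqrt(Hz)

0.1121 uV/sqrt(Hz)


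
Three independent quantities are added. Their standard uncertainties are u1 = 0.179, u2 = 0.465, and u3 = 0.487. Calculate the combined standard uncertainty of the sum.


For a sum of independent quantities, uc = sqrt(u1^2 + u2^2 + u3^2).
uc = sqrt(0.179^2 + 0.465^2 + 0.487^2)
uc = sqrt(0.032041 + 0.216225 + 0.237169)
uc = 0.6967

0.6967


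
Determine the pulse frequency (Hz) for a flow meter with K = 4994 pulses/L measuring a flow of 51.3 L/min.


Frequency = K * Q / 60 (converting L/min to L/s).
f = 4994 * 51.3 / 60
f = 256192.2 / 60
f = 4269.87 Hz

4269.87 Hz


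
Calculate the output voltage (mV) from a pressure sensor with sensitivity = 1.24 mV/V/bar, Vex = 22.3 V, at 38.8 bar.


Output = sensitivity * Vex * P.
Vout = 1.24 * 22.3 * 38.8
Vout = 27.652 * 38.8
Vout = 1072.9 mV

1072.9 mV


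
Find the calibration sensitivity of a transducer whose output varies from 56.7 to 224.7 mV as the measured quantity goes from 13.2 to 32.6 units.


Sensitivity = (y2 - y1) / (x2 - x1).
S = (224.7 - 56.7) / (32.6 - 13.2)
S = 168.0 / 19.4
S = 8.6598 mV/unit

8.6598 mV/unit


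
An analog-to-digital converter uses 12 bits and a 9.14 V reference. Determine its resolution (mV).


The resolution (LSB) of an ADC is Vref / 2^n.
LSB = 9.14 / 2^12
LSB = 9.14 / 4096
LSB = 0.00223145 V = 2.23144531 mV

2.23144531 mV


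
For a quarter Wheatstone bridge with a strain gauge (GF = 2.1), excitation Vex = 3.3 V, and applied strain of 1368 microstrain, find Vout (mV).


Quarter bridge output: Vout = (GF * epsilon * Vex) / 4.
Vout = (2.1 * 1368e-6 * 3.3) / 4
Vout = 0.00948024 / 4 V
Vout = 0.00237006 V = 2.3701 mV

2.3701 mV


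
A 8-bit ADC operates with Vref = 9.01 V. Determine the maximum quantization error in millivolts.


The maximum quantization error is +/- LSB/2.
LSB = Vref / 2^n = 9.01 / 256 = 0.03519531 V
Max error = LSB / 2 = 0.03519531 / 2 = 0.01759766 V
Max error = 17.5977 mV

17.5977 mV


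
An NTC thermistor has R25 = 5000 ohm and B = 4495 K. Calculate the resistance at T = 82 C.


NTC thermistor equation: Rt = R25 * exp(B * (1/T - 1/T25)).
T in Kelvin: 355.15 K, T25 = 298.15 K
1/T - 1/T25 = 1/355.15 - 1/298.15 = -0.0005383
B * (1/T - 1/T25) = 4495 * -0.0005383 = -2.4197
Rt = 5000 * exp(-2.4197) = 444.8 ohm

444.8 ohm


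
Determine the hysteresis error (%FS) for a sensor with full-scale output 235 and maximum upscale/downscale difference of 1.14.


Hysteresis = (max difference / full scale) * 100%.
H = (1.14 / 235) * 100
H = 0.485 %FS

0.485 %FS


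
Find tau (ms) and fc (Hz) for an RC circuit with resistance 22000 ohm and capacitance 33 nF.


Time constant: tau = R * C.
tau = 22000 * 3.30e-08 = 0.000726 s
tau = 0.726 ms
Cutoff frequency: fc = 1 / (2*pi*R*C).
fc = 1 / (2*pi*0.000726) = 219.22 Hz

tau = 0.726 ms, fc = 219.22 Hz


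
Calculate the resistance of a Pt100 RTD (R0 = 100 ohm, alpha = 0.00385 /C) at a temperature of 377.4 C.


The RTD equation: Rt = R0 * (1 + alpha * T).
Rt = 100 * (1 + 0.00385 * 377.4)
Rt = 100 * (1 + 1.45299)
Rt = 100 * 2.45299
Rt = 245.299 ohm

245.299 ohm


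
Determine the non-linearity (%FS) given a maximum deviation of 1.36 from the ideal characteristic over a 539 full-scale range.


Linearity error = (max deviation / full scale) * 100%.
Linearity = (1.36 / 539) * 100
Linearity = 0.252 %FS

0.252 %FS


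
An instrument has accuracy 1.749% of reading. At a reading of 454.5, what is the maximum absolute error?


Absolute error = (accuracy% / 100) * reading.
Error = (1.749 / 100) * 454.5
Error = 0.01749 * 454.5
Error = 7.9492

7.9492


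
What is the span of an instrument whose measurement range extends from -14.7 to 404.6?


Span = upper range - lower range.
Span = 404.6 - (-14.7)
Span = 419.3

419.3


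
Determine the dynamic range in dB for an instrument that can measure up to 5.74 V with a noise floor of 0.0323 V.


Dynamic range = 20 * log10(Vmax / Vnoise).
DR = 20 * log10(5.74 / 0.0323)
DR = 20 * log10(177.71)
DR = 44.99 dB

44.99 dB


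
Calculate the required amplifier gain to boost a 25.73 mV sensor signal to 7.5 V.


Gain = Vout / Vin (converting to same units).
G = 7.5 V / 25.73 mV
G = 7500.0 mV / 25.73 mV
G = 291.49

291.49


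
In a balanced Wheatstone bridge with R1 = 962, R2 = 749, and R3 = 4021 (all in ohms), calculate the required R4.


At balance: R1*R4 = R2*R3, so R4 = R2*R3/R1.
R4 = 749 * 4021 / 962
R4 = 3011729 / 962
R4 = 3130.7 ohm

3130.7 ohm


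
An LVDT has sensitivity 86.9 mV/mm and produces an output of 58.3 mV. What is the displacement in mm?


Displacement = Vout / sensitivity.
d = 58.3 / 86.9
d = 0.671 mm

0.671 mm


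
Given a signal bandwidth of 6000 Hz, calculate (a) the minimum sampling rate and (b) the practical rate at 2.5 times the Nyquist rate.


By Nyquist theorem, fs_min = 2 * fmax.
fs_min = 2 * 6000 = 12000 Hz
Practical rate = 2.5 * fs_min = 2.5 * 12000 = 30000 Hz

fs_min = 12000 Hz, fs_practical = 30000 Hz


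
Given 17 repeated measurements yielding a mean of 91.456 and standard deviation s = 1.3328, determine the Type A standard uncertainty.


The standard uncertainty for Type A evaluation is u = s / sqrt(n).
u = 1.3328 / sqrt(17)
u = 1.3328 / 4.1231
u = 0.3233

0.3233


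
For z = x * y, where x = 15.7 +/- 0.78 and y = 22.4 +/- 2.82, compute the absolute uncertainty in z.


For a product z = x*y, the relative uncertainty is:
uz/z = sqrt((ux/x)^2 + (uy/y)^2)
Relative uncertainties: ux/x = 0.78/15.7 = 0.049682
uy/y = 2.82/22.4 = 0.125893
z = 15.7 * 22.4 = 351.7
uz = 351.7 * sqrt(0.049682^2 + 0.125893^2) = 47.597

47.597


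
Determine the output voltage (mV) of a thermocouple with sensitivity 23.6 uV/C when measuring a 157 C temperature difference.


The thermocouple output V = sensitivity * dT.
V = 23.6 uV/C * 157 C
V = 3705.2 uV
V = 3.705 mV

3.705 mV


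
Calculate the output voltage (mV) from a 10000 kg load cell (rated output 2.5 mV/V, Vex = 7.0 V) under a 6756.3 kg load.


Vout = rated_output * Vex * (load / capacity).
Vout = 2.5 * 7.0 * (6756.3 / 10000)
Vout = 2.5 * 7.0 * 0.67563
Vout = 11.824 mV

11.824 mV


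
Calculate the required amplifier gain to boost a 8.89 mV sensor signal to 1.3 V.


Gain = Vout / Vin (converting to same units).
G = 1.3 V / 8.89 mV
G = 1300.0 mV / 8.89 mV
G = 146.23

146.23


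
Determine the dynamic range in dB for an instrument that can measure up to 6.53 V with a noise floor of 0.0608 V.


Dynamic range = 20 * log10(Vmax / Vnoise).
DR = 20 * log10(6.53 / 0.0608)
DR = 20 * log10(107.4)
DR = 40.62 dB

40.62 dB


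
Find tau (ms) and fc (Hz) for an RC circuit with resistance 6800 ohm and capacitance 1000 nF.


Time constant: tau = R * C.
tau = 6800 * 1.00e-06 = 0.0068 s
tau = 6.8 ms
Cutoff frequency: fc = 1 / (2*pi*R*C).
fc = 1 / (2*pi*0.0068) = 23.41 Hz

tau = 6.8 ms, fc = 23.41 Hz


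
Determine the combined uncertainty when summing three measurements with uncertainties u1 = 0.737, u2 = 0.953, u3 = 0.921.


For a sum of independent quantities, uc = sqrt(u1^2 + u2^2 + u3^2).
uc = sqrt(0.737^2 + 0.953^2 + 0.921^2)
uc = sqrt(0.543169 + 0.908209 + 0.848241)
uc = 1.5164

1.5164


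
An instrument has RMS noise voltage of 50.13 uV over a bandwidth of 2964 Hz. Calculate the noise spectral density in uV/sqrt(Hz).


Noise spectral density = Vrms / sqrt(BW).
NSD = 50.13 / sqrt(2964)
NSD = 50.13 / 54.4426
NSD = 0.9208 uV/sqrt(Hz)

0.9208 uV/sqrt(Hz)


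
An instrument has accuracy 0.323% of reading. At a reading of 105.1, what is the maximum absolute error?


Absolute error = (accuracy% / 100) * reading.
Error = (0.323 / 100) * 105.1
Error = 0.00323 * 105.1
Error = 0.3395

0.3395


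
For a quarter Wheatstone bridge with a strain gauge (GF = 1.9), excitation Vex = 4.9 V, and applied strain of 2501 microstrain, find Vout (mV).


Quarter bridge output: Vout = (GF * epsilon * Vex) / 4.
Vout = (1.9 * 2501e-6 * 4.9) / 4
Vout = 0.02328431 / 4 V
Vout = 0.00582108 V = 5.8211 mV

5.8211 mV


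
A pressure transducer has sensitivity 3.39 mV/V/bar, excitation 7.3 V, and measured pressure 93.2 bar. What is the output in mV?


Output = sensitivity * Vex * P.
Vout = 3.39 * 7.3 * 93.2
Vout = 24.747 * 93.2
Vout = 2306.42 mV

2306.42 mV


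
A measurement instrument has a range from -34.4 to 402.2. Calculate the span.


Span = upper range - lower range.
Span = 402.2 - (-34.4)
Span = 436.6

436.6


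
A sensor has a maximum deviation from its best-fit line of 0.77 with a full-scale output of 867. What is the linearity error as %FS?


Linearity error = (max deviation / full scale) * 100%.
Linearity = (0.77 / 867) * 100
Linearity = 0.089 %FS

0.089 %FS


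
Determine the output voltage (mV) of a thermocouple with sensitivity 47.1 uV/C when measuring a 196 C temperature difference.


The thermocouple output V = sensitivity * dT.
V = 47.1 uV/C * 196 C
V = 9231.6 uV
V = 9.232 mV

9.232 mV


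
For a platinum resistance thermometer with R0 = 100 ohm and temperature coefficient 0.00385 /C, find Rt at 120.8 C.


The RTD equation: Rt = R0 * (1 + alpha * T).
Rt = 100 * (1 + 0.00385 * 120.8)
Rt = 100 * (1 + 0.46508)
Rt = 100 * 1.46508
Rt = 146.508 ohm

146.508 ohm


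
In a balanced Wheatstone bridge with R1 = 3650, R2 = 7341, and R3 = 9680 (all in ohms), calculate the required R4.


At balance: R1*R4 = R2*R3, so R4 = R2*R3/R1.
R4 = 7341 * 9680 / 3650
R4 = 71060880 / 3650
R4 = 19468.73 ohm

19468.73 ohm


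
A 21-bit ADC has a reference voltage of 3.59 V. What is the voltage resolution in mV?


The resolution (LSB) of an ADC is Vref / 2^n.
LSB = 3.59 / 2^21
LSB = 3.59 / 2097152
LSB = 1.71e-06 V = 0.00171185 mV

0.00171185 mV


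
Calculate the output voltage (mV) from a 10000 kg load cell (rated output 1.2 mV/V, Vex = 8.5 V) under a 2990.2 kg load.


Vout = rated_output * Vex * (load / capacity).
Vout = 1.2 * 8.5 * (2990.2 / 10000)
Vout = 1.2 * 8.5 * 0.29902
Vout = 3.05 mV

3.05 mV


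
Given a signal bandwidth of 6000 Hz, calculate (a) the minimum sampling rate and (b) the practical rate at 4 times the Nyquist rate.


By Nyquist theorem, fs_min = 2 * fmax.
fs_min = 2 * 6000 = 12000 Hz
Practical rate = 4 * fs_min = 4 * 12000 = 48000 Hz

fs_min = 12000 Hz, fs_practical = 48000 Hz


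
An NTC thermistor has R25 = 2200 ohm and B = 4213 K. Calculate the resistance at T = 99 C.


NTC thermistor equation: Rt = R25 * exp(B * (1/T - 1/T25)).
T in Kelvin: 372.15 K, T25 = 298.15 K
1/T - 1/T25 = 1/372.15 - 1/298.15 = -0.00066693
B * (1/T - 1/T25) = 4213 * -0.00066693 = -2.8098
Rt = 2200 * exp(-2.8098) = 132.5 ohm

132.5 ohm


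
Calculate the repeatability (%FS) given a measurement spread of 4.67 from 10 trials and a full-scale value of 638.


Repeatability = (spread / full scale) * 100%.
R = (4.67 / 638) * 100
R = 0.732 %FS

0.732 %FS


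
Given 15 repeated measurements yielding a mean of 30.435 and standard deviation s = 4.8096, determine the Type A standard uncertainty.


The standard uncertainty for Type A evaluation is u = s / sqrt(n).
u = 4.8096 / sqrt(15)
u = 4.8096 / 3.873
u = 1.2418

1.2418


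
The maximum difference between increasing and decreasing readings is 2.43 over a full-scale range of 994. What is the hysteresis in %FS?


Hysteresis = (max difference / full scale) * 100%.
H = (2.43 / 994) * 100
H = 0.244 %FS

0.244 %FS


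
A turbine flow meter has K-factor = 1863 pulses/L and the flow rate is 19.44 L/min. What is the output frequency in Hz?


Frequency = K * Q / 60 (converting L/min to L/s).
f = 1863 * 19.44 / 60
f = 36216.72 / 60
f = 603.61 Hz

603.61 Hz


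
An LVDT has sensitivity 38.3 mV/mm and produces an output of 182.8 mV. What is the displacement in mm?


Displacement = Vout / sensitivity.
d = 182.8 / 38.3
d = 4.773 mm

4.773 mm


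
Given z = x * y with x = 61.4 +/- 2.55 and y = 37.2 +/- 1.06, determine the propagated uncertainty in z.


For a product z = x*y, the relative uncertainty is:
uz/z = sqrt((ux/x)^2 + (uy/y)^2)
Relative uncertainties: ux/x = 2.55/61.4 = 0.041531
uy/y = 1.06/37.2 = 0.028495
z = 61.4 * 37.2 = 2284.1
uz = 2284.1 * sqrt(0.041531^2 + 0.028495^2) = 115.041

115.041


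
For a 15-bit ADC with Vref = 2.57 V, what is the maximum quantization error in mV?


The maximum quantization error is +/- LSB/2.
LSB = Vref / 2^n = 2.57 / 32768 = 7.843e-05 V
Max error = LSB / 2 = 7.843e-05 / 2 = 3.922e-05 V
Max error = 0.0392 mV

0.0392 mV


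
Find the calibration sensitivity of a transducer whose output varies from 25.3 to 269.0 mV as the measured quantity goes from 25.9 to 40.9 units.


Sensitivity = (y2 - y1) / (x2 - x1).
S = (269.0 - 25.3) / (40.9 - 25.9)
S = 243.7 / 15.0
S = 16.2467 mV/unit

16.2467 mV/unit


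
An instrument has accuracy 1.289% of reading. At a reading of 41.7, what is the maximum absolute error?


Absolute error = (accuracy% / 100) * reading.
Error = (1.289 / 100) * 41.7
Error = 0.01289 * 41.7
Error = 0.5375

0.5375


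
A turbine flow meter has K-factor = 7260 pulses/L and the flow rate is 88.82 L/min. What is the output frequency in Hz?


Frequency = K * Q / 60 (converting L/min to L/s).
f = 7260 * 88.82 / 60
f = 644833.2 / 60
f = 10747.22 Hz

10747.22 Hz


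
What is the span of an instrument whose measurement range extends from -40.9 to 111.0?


Span = upper range - lower range.
Span = 111.0 - (-40.9)
Span = 151.9

151.9


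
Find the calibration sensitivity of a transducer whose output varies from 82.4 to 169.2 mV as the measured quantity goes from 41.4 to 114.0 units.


Sensitivity = (y2 - y1) / (x2 - x1).
S = (169.2 - 82.4) / (114.0 - 41.4)
S = 86.8 / 72.6
S = 1.1956 mV/unit

1.1956 mV/unit


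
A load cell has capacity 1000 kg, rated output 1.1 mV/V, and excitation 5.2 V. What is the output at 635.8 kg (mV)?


Vout = rated_output * Vex * (load / capacity).
Vout = 1.1 * 5.2 * (635.8 / 1000)
Vout = 1.1 * 5.2 * 0.6358
Vout = 3.637 mV

3.637 mV


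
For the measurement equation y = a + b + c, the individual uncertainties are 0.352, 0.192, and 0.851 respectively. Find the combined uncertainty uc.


For a sum of independent quantities, uc = sqrt(u1^2 + u2^2 + u3^2).
uc = sqrt(0.352^2 + 0.192^2 + 0.851^2)
uc = sqrt(0.123904 + 0.036864 + 0.724201)
uc = 0.9407

0.9407


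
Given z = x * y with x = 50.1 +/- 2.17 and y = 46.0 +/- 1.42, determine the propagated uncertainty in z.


For a product z = x*y, the relative uncertainty is:
uz/z = sqrt((ux/x)^2 + (uy/y)^2)
Relative uncertainties: ux/x = 2.17/50.1 = 0.043313
uy/y = 1.42/46.0 = 0.03087
z = 50.1 * 46.0 = 2304.6
uz = 2304.6 * sqrt(0.043313^2 + 0.03087^2) = 122.577

122.577


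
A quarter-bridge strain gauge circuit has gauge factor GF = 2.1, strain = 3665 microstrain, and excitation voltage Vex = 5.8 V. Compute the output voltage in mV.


Quarter bridge output: Vout = (GF * epsilon * Vex) / 4.
Vout = (2.1 * 3665e-6 * 5.8) / 4
Vout = 0.0446397 / 4 V
Vout = 0.01115992 V = 11.1599 mV

11.1599 mV


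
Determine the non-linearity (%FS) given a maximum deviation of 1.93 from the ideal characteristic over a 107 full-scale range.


Linearity error = (max deviation / full scale) * 100%.
Linearity = (1.93 / 107) * 100
Linearity = 1.804 %FS

1.804 %FS


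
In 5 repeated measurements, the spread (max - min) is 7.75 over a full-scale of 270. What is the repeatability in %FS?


Repeatability = (spread / full scale) * 100%.
R = (7.75 / 270) * 100
R = 2.87 %FS

2.87 %FS


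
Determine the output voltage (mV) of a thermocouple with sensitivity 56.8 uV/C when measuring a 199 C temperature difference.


The thermocouple output V = sensitivity * dT.
V = 56.8 uV/C * 199 C
V = 11303.2 uV
V = 11.303 mV

11.303 mV


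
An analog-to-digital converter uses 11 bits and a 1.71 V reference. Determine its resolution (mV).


The resolution (LSB) of an ADC is Vref / 2^n.
LSB = 1.71 / 2^11
LSB = 1.71 / 2048
LSB = 0.00083496 V = 0.83496094 mV

0.83496094 mV


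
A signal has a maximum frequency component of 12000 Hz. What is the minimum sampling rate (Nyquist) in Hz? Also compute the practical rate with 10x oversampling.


By Nyquist theorem, fs_min = 2 * fmax.
fs_min = 2 * 12000 = 24000 Hz
Practical rate = 10 * fs_min = 10 * 24000 = 240000 Hz

fs_min = 24000 Hz, fs_practical = 240000 Hz


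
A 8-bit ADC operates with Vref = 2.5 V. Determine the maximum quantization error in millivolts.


The maximum quantization error is +/- LSB/2.
LSB = Vref / 2^n = 2.5 / 256 = 0.00976562 V
Max error = LSB / 2 = 0.00976562 / 2 = 0.00488281 V
Max error = 4.8828 mV

4.8828 mV


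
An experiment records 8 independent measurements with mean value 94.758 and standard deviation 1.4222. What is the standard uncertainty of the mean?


The standard uncertainty for Type A evaluation is u = s / sqrt(n).
u = 1.4222 / sqrt(8)
u = 1.4222 / 2.8284
u = 0.5028

0.5028


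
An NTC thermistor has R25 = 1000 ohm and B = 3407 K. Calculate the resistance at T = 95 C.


NTC thermistor equation: Rt = R25 * exp(B * (1/T - 1/T25)).
T in Kelvin: 368.15 K, T25 = 298.15 K
1/T - 1/T25 = 1/368.15 - 1/298.15 = -0.00063773
B * (1/T - 1/T25) = 3407 * -0.00063773 = -2.1728
Rt = 1000 * exp(-2.1728) = 113.9 ohm

113.9 ohm


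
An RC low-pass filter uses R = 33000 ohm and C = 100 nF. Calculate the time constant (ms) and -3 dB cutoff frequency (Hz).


Time constant: tau = R * C.
tau = 33000 * 1.00e-07 = 0.0033 s
tau = 3.3 ms
Cutoff frequency: fc = 1 / (2*pi*R*C).
fc = 1 / (2*pi*0.0033) = 48.23 Hz

tau = 3.3 ms, fc = 48.23 Hz


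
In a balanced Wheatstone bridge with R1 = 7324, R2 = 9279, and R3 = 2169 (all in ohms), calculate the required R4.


At balance: R1*R4 = R2*R3, so R4 = R2*R3/R1.
R4 = 9279 * 2169 / 7324
R4 = 20126151 / 7324
R4 = 2747.97 ohm

2747.97 ohm


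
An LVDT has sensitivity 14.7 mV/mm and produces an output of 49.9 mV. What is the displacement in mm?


Displacement = Vout / sensitivity.
d = 49.9 / 14.7
d = 3.395 mm

3.395 mm


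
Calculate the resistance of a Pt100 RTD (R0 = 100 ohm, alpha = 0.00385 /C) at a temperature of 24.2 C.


The RTD equation: Rt = R0 * (1 + alpha * T).
Rt = 100 * (1 + 0.00385 * 24.2)
Rt = 100 * (1 + 0.09317)
Rt = 100 * 1.09317
Rt = 109.317 ohm

109.317 ohm


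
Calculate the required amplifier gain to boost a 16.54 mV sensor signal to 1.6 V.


Gain = Vout / Vin (converting to same units).
G = 1.6 V / 16.54 mV
G = 1600.0 mV / 16.54 mV
G = 96.74

96.74


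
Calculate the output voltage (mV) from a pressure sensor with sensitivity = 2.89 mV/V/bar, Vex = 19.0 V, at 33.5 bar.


Output = sensitivity * Vex * P.
Vout = 2.89 * 19.0 * 33.5
Vout = 54.91 * 33.5
Vout = 1839.49 mV

1839.49 mV


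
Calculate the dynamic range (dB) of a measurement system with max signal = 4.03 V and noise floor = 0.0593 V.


Dynamic range = 20 * log10(Vmax / Vnoise).
DR = 20 * log10(4.03 / 0.0593)
DR = 20 * log10(67.96)
DR = 36.65 dB

36.65 dB


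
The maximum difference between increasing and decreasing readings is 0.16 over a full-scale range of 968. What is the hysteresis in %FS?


Hysteresis = (max difference / full scale) * 100%.
H = (0.16 / 968) * 100
H = 0.017 %FS

0.017 %FS


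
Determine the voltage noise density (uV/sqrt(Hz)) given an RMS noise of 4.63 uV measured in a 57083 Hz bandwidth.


Noise spectral density = Vrms / sqrt(BW).
NSD = 4.63 / sqrt(57083)
NSD = 4.63 / 238.9205
NSD = 0.0194 uV/sqrt(Hz)

0.0194 uV/sqrt(Hz)


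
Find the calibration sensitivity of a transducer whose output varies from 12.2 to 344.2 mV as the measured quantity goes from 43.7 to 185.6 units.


Sensitivity = (y2 - y1) / (x2 - x1).
S = (344.2 - 12.2) / (185.6 - 43.7)
S = 332.0 / 141.9
S = 2.3397 mV/unit

2.3397 mV/unit


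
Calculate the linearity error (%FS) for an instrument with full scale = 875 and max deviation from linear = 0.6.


Linearity error = (max deviation / full scale) * 100%.
Linearity = (0.6 / 875) * 100
Linearity = 0.069 %FS

0.069 %FS


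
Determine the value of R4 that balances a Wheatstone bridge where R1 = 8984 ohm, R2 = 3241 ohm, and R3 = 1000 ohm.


At balance: R1*R4 = R2*R3, so R4 = R2*R3/R1.
R4 = 3241 * 1000 / 8984
R4 = 3241000 / 8984
R4 = 360.75 ohm

360.75 ohm


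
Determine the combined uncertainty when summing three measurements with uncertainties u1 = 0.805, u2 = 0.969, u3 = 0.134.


For a sum of independent quantities, uc = sqrt(u1^2 + u2^2 + u3^2).
uc = sqrt(0.805^2 + 0.969^2 + 0.134^2)
uc = sqrt(0.648025 + 0.938961 + 0.017956)
uc = 1.2669

1.2669


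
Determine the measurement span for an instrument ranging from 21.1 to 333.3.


Span = upper range - lower range.
Span = 333.3 - (21.1)
Span = 312.2

312.2


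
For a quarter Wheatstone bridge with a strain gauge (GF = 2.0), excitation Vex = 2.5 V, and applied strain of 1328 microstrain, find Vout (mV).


Quarter bridge output: Vout = (GF * epsilon * Vex) / 4.
Vout = (2.0 * 1328e-6 * 2.5) / 4
Vout = 0.00664 / 4 V
Vout = 0.00166 V = 1.66 mV

1.66 mV


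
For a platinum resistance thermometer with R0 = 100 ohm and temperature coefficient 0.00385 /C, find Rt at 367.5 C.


The RTD equation: Rt = R0 * (1 + alpha * T).
Rt = 100 * (1 + 0.00385 * 367.5)
Rt = 100 * (1 + 1.414875)
Rt = 100 * 2.414875
Rt = 241.488 ohm

241.488 ohm


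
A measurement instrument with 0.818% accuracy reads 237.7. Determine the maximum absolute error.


Absolute error = (accuracy% / 100) * reading.
Error = (0.818 / 100) * 237.7
Error = 0.00818 * 237.7
Error = 1.9444

1.9444


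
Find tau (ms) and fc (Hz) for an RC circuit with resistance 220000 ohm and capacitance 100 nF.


Time constant: tau = R * C.
tau = 220000 * 1.00e-07 = 0.022 s
tau = 22.0 ms
Cutoff frequency: fc = 1 / (2*pi*R*C).
fc = 1 / (2*pi*0.022) = 7.23 Hz

tau = 22.0 ms, fc = 7.23 Hz


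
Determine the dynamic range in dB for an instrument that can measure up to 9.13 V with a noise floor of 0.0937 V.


Dynamic range = 20 * log10(Vmax / Vnoise).
DR = 20 * log10(9.13 / 0.0937)
DR = 20 * log10(97.44)
DR = 39.77 dB

39.77 dB


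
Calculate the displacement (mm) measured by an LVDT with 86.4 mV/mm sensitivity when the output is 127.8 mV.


Displacement = Vout / sensitivity.
d = 127.8 / 86.4
d = 1.479 mm

1.479 mm


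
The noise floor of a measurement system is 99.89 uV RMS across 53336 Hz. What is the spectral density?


Noise spectral density = Vrms / sqrt(BW).
NSD = 99.89 / sqrt(53336)
NSD = 99.89 / 230.9459
NSD = 0.4325 uV/sqrt(Hz)

0.4325 uV/sqrt(Hz)


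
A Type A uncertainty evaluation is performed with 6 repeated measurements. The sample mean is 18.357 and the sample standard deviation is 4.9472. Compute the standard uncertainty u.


The standard uncertainty for Type A evaluation is u = s / sqrt(n).
u = 4.9472 / sqrt(6)
u = 4.9472 / 2.4495
u = 2.0197

2.0197


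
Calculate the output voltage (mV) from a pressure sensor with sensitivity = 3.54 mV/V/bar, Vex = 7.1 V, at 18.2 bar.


Output = sensitivity * Vex * P.
Vout = 3.54 * 7.1 * 18.2
Vout = 25.134 * 18.2
Vout = 457.44 mV

457.44 mV


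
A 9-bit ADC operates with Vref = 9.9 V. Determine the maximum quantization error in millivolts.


The maximum quantization error is +/- LSB/2.
LSB = Vref / 2^n = 9.9 / 512 = 0.01933594 V
Max error = LSB / 2 = 0.01933594 / 2 = 0.00966797 V
Max error = 9.668 mV

9.668 mV


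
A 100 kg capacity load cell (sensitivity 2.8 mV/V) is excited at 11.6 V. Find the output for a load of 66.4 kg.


Vout = rated_output * Vex * (load / capacity).
Vout = 2.8 * 11.6 * (66.4 / 100)
Vout = 2.8 * 11.6 * 0.664
Vout = 21.567 mV

21.567 mV


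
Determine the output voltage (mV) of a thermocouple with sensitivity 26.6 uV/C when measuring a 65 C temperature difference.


The thermocouple output V = sensitivity * dT.
V = 26.6 uV/C * 65 C
V = 1729.0 uV
V = 1.729 mV

1.729 mV


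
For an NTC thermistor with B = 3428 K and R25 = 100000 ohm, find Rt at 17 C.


NTC thermistor equation: Rt = R25 * exp(B * (1/T - 1/T25)).
T in Kelvin: 290.15 K, T25 = 298.15 K
1/T - 1/T25 = 1/290.15 - 1/298.15 = 9.248e-05
B * (1/T - 1/T25) = 3428 * 9.248e-05 = 0.317
Rt = 100000 * exp(0.317) = 137301.7 ohm

137301.7 ohm


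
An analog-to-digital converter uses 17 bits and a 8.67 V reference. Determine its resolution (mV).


The resolution (LSB) of an ADC is Vref / 2^n.
LSB = 8.67 / 2^17
LSB = 8.67 / 131072
LSB = 6.615e-05 V = 0.06614685 mV

0.06614685 mV


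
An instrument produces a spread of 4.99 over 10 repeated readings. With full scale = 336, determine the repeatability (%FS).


Repeatability = (spread / full scale) * 100%.
R = (4.99 / 336) * 100
R = 1.485 %FS

1.485 %FS


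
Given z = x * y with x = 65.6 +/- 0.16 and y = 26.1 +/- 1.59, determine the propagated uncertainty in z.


For a product z = x*y, the relative uncertainty is:
uz/z = sqrt((ux/x)^2 + (uy/y)^2)
Relative uncertainties: ux/x = 0.16/65.6 = 0.002439
uy/y = 1.59/26.1 = 0.06092
z = 65.6 * 26.1 = 1712.2
uz = 1712.2 * sqrt(0.002439^2 + 0.06092^2) = 104.388

104.388


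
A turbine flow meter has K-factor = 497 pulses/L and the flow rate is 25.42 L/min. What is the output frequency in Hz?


Frequency = K * Q / 60 (converting L/min to L/s).
f = 497 * 25.42 / 60
f = 12633.74 / 60
f = 210.56 Hz

210.56 Hz


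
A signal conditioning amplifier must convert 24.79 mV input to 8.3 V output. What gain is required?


Gain = Vout / Vin (converting to same units).
G = 8.3 V / 24.79 mV
G = 8300.0 mV / 24.79 mV
G = 334.81

334.81


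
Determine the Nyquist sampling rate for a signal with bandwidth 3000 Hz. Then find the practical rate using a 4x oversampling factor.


By Nyquist theorem, fs_min = 2 * fmax.
fs_min = 2 * 3000 = 6000 Hz
Practical rate = 4 * fs_min = 4 * 6000 = 24000 Hz

fs_min = 6000 Hz, fs_practical = 24000 Hz


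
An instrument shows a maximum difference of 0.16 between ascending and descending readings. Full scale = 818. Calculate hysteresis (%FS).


Hysteresis = (max difference / full scale) * 100%.
H = (0.16 / 818) * 100
H = 0.02 %FS

0.02 %FS


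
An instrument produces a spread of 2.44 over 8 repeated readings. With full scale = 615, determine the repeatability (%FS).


Repeatability = (spread / full scale) * 100%.
R = (2.44 / 615) * 100
R = 0.397 %FS

0.397 %FS


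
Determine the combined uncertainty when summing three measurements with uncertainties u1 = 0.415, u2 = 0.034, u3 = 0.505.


For a sum of independent quantities, uc = sqrt(u1^2 + u2^2 + u3^2).
uc = sqrt(0.415^2 + 0.034^2 + 0.505^2)
uc = sqrt(0.172225 + 0.001156 + 0.255025)
uc = 0.6545

0.6545


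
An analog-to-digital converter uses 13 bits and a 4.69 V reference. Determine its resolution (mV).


The resolution (LSB) of an ADC is Vref / 2^n.
LSB = 4.69 / 2^13
LSB = 4.69 / 8192
LSB = 0.00057251 V = 0.57250977 mV

0.57250977 mV


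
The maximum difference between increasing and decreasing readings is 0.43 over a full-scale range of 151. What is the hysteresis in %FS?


Hysteresis = (max difference / full scale) * 100%.
H = (0.43 / 151) * 100
H = 0.285 %FS

0.285 %FS


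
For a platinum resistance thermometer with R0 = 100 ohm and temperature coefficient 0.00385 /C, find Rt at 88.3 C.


The RTD equation: Rt = R0 * (1 + alpha * T).
Rt = 100 * (1 + 0.00385 * 88.3)
Rt = 100 * (1 + 0.339955)
Rt = 100 * 1.339955
Rt = 133.995 ohm

133.995 ohm


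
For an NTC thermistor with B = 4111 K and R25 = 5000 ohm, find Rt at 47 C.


NTC thermistor equation: Rt = R25 * exp(B * (1/T - 1/T25)).
T in Kelvin: 320.15 K, T25 = 298.15 K
1/T - 1/T25 = 1/320.15 - 1/298.15 = -0.00023048
B * (1/T - 1/T25) = 4111 * -0.00023048 = -0.9475
Rt = 5000 * exp(-0.9475) = 1938.5 ohm

1938.5 ohm


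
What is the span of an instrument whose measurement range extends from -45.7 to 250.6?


Span = upper range - lower range.
Span = 250.6 - (-45.7)
Span = 296.3

296.3


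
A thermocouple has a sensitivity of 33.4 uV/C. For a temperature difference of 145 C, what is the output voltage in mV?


The thermocouple output V = sensitivity * dT.
V = 33.4 uV/C * 145 C
V = 4843.0 uV
V = 4.843 mV

4.843 mV


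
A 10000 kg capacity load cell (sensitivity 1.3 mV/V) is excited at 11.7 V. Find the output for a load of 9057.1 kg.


Vout = rated_output * Vex * (load / capacity).
Vout = 1.3 * 11.7 * (9057.1 / 10000)
Vout = 1.3 * 11.7 * 0.90571
Vout = 13.776 mV

13.776 mV


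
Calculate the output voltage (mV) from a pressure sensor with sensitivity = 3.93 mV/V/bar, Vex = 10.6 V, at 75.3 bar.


Output = sensitivity * Vex * P.
Vout = 3.93 * 10.6 * 75.3
Vout = 41.658 * 75.3
Vout = 3136.85 mV

3136.85 mV


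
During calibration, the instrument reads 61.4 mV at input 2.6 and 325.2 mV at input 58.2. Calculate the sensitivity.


Sensitivity = (y2 - y1) / (x2 - x1).
S = (325.2 - 61.4) / (58.2 - 2.6)
S = 263.8 / 55.6
S = 4.7446 mV/unit

4.7446 mV/unit


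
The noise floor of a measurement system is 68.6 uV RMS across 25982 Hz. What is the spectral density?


Noise spectral density = Vrms / sqrt(BW).
NSD = 68.6 / sqrt(25982)
NSD = 68.6 / 161.1893
NSD = 0.4256 uV/sqrt(Hz)

0.4256 uV/sqrt(Hz)


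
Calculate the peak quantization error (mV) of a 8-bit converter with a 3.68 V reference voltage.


The maximum quantization error is +/- LSB/2.
LSB = Vref / 2^n = 3.68 / 256 = 0.014375 V
Max error = LSB / 2 = 0.014375 / 2 = 0.0071875 V
Max error = 7.1875 mV

7.1875 mV


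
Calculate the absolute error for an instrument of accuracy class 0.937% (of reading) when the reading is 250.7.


Absolute error = (accuracy% / 100) * reading.
Error = (0.937 / 100) * 250.7
Error = 0.00937 * 250.7
Error = 2.3491

2.3491


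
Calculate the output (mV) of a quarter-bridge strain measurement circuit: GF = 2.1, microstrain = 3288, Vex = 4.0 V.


Quarter bridge output: Vout = (GF * epsilon * Vex) / 4.
Vout = (2.1 * 3288e-6 * 4.0) / 4
Vout = 0.0276192 / 4 V
Vout = 0.0069048 V = 6.9048 mV

6.9048 mV


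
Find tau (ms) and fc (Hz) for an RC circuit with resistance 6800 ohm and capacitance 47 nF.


Time constant: tau = R * C.
tau = 6800 * 4.70e-08 = 0.0003196 s
tau = 0.3196 ms
Cutoff frequency: fc = 1 / (2*pi*R*C).
fc = 1 / (2*pi*0.0003196) = 497.98 Hz

tau = 0.3196 ms, fc = 497.98 Hz


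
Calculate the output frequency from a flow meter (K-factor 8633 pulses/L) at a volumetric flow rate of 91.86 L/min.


Frequency = K * Q / 60 (converting L/min to L/s).
f = 8633 * 91.86 / 60
f = 793027.38 / 60
f = 13217.12 Hz

13217.12 Hz


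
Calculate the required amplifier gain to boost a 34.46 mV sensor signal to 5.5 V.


Gain = Vout / Vin (converting to same units).
G = 5.5 V / 34.46 mV
G = 5500.0 mV / 34.46 mV
G = 159.61

159.61


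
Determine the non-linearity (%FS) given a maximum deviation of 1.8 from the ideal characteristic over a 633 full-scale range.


Linearity error = (max deviation / full scale) * 100%.
Linearity = (1.8 / 633) * 100
Linearity = 0.284 %FS

0.284 %FS


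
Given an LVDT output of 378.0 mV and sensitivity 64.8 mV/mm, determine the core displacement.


Displacement = Vout / sensitivity.
d = 378.0 / 64.8
d = 5.833 mm

5.833 mm


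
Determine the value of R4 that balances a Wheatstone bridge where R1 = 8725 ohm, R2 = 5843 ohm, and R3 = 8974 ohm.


At balance: R1*R4 = R2*R3, so R4 = R2*R3/R1.
R4 = 5843 * 8974 / 8725
R4 = 52435082 / 8725
R4 = 6009.75 ohm

6009.75 ohm


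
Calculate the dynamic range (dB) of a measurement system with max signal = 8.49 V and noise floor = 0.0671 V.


Dynamic range = 20 * log10(Vmax / Vnoise).
DR = 20 * log10(8.49 / 0.0671)
DR = 20 * log10(126.53)
DR = 42.04 dB

42.04 dB


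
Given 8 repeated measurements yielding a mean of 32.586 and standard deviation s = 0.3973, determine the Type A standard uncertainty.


The standard uncertainty for Type A evaluation is u = s / sqrt(n).
u = 0.3973 / sqrt(8)
u = 0.3973 / 2.8284
u = 0.1405

0.1405


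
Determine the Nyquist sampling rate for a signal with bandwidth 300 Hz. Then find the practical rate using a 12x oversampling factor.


By Nyquist theorem, fs_min = 2 * fmax.
fs_min = 2 * 300 = 600 Hz
Practical rate = 12 * fs_min = 12 * 600 = 7200 Hz

fs_min = 600 Hz, fs_practical = 7200 Hz


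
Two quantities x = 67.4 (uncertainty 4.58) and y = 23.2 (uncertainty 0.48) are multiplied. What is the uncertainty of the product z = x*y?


For a product z = x*y, the relative uncertainty is:
uz/z = sqrt((ux/x)^2 + (uy/y)^2)
Relative uncertainties: ux/x = 4.58/67.4 = 0.067953
uy/y = 0.48/23.2 = 0.02069
z = 67.4 * 23.2 = 1563.7
uz = 1563.7 * sqrt(0.067953^2 + 0.02069^2) = 111.072

111.072


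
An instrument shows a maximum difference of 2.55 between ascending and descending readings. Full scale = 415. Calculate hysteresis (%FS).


Hysteresis = (max difference / full scale) * 100%.
H = (2.55 / 415) * 100
H = 0.614 %FS

0.614 %FS


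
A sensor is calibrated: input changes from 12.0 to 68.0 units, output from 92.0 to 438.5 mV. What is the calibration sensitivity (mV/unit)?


Sensitivity = (y2 - y1) / (x2 - x1).
S = (438.5 - 92.0) / (68.0 - 12.0)
S = 346.5 / 56.0
S = 6.1875 mV/unit

6.1875 mV/unit


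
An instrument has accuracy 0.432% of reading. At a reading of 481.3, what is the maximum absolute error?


Absolute error = (accuracy% / 100) * reading.
Error = (0.432 / 100) * 481.3
Error = 0.00432 * 481.3
Error = 2.0792

2.0792


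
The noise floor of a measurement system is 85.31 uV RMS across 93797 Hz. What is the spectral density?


Noise spectral density = Vrms / sqrt(BW).
NSD = 85.31 / sqrt(93797)
NSD = 85.31 / 306.263
NSD = 0.2786 uV/sqrt(Hz)

0.2786 uV/sqrt(Hz)


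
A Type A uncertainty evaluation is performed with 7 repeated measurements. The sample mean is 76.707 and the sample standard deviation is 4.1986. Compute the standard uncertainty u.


The standard uncertainty for Type A evaluation is u = s / sqrt(n).
u = 4.1986 / sqrt(7)
u = 4.1986 / 2.6458
u = 1.5869

1.5869


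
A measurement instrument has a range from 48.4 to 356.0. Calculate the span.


Span = upper range - lower range.
Span = 356.0 - (48.4)
Span = 307.6

307.6


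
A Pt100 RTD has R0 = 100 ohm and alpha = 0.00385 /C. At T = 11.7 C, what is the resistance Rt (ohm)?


The RTD equation: Rt = R0 * (1 + alpha * T).
Rt = 100 * (1 + 0.00385 * 11.7)
Rt = 100 * (1 + 0.045045)
Rt = 100 * 1.045045
Rt = 104.505 ohm

104.505 ohm


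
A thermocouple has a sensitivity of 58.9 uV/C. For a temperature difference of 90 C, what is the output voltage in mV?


The thermocouple output V = sensitivity * dT.
V = 58.9 uV/C * 90 C
V = 5301.0 uV
V = 5.301 mV

5.301 mV


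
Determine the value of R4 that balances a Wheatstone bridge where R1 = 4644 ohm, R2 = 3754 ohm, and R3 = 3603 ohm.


At balance: R1*R4 = R2*R3, so R4 = R2*R3/R1.
R4 = 3754 * 3603 / 4644
R4 = 13525662 / 4644
R4 = 2912.5 ohm

2912.5 ohm


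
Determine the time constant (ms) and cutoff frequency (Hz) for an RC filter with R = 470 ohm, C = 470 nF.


Time constant: tau = R * C.
tau = 470 * 4.70e-07 = 0.0002209 s
tau = 0.2209 ms
Cutoff frequency: fc = 1 / (2*pi*R*C).
fc = 1 / (2*pi*0.0002209) = 720.48 Hz

tau = 0.2209 ms, fc = 720.48 Hz


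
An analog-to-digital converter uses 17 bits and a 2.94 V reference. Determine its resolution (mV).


The resolution (LSB) of an ADC is Vref / 2^n.
LSB = 2.94 / 2^17
LSB = 2.94 / 131072
LSB = 2.243e-05 V = 0.02243042 mV

0.02243042 mV


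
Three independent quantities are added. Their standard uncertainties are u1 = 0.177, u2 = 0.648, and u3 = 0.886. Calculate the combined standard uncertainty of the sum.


For a sum of independent quantities, uc = sqrt(u1^2 + u2^2 + u3^2).
uc = sqrt(0.177^2 + 0.648^2 + 0.886^2)
uc = sqrt(0.031329 + 0.419904 + 0.784996)
uc = 1.1119

1.1119


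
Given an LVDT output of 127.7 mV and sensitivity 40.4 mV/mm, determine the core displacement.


Displacement = Vout / sensitivity.
d = 127.7 / 40.4
d = 3.161 mm

3.161 mm


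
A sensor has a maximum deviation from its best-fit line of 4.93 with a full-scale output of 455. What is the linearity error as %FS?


Linearity error = (max deviation / full scale) * 100%.
Linearity = (4.93 / 455) * 100
Linearity = 1.084 %FS

1.084 %FS


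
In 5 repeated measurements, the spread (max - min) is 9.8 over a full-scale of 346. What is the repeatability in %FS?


Repeatability = (spread / full scale) * 100%.
R = (9.8 / 346) * 100
R = 2.832 %FS

2.832 %FS


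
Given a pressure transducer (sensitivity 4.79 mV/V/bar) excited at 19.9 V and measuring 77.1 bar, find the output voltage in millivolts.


Output = sensitivity * Vex * P.
Vout = 4.79 * 19.9 * 77.1
Vout = 95.321 * 77.1
Vout = 7349.25 mV

7349.25 mV


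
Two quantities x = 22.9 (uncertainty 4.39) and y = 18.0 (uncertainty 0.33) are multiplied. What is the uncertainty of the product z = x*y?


For a product z = x*y, the relative uncertainty is:
uz/z = sqrt((ux/x)^2 + (uy/y)^2)
Relative uncertainties: ux/x = 4.39/22.9 = 0.191703
uy/y = 0.33/18.0 = 0.018333
z = 22.9 * 18.0 = 412.2
uz = 412.2 * sqrt(0.191703^2 + 0.018333^2) = 79.381

79.381


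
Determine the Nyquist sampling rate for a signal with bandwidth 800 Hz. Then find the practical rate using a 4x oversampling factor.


By Nyquist theorem, fs_min = 2 * fmax.
fs_min = 2 * 800 = 1600 Hz
Practical rate = 4 * fs_min = 4 * 1600 = 6400 Hz

fs_min = 1600 Hz, fs_practical = 6400 Hz


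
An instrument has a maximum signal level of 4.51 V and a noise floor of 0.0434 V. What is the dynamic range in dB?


Dynamic range = 20 * log10(Vmax / Vnoise).
DR = 20 * log10(4.51 / 0.0434)
DR = 20 * log10(103.92)
DR = 40.33 dB

40.33 dB


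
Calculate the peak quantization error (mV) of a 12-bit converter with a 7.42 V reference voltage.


The maximum quantization error is +/- LSB/2.
LSB = Vref / 2^n = 7.42 / 4096 = 0.00181152 V
Max error = LSB / 2 = 0.00181152 / 2 = 0.00090576 V
Max error = 0.9058 mV

0.9058 mV


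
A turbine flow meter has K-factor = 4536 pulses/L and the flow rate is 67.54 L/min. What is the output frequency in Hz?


Frequency = K * Q / 60 (converting L/min to L/s).
f = 4536 * 67.54 / 60
f = 306361.44 / 60
f = 5106.02 Hz

5106.02 Hz


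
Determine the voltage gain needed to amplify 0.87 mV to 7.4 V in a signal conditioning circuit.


Gain = Vout / Vin (converting to same units).
G = 7.4 V / 0.87 mV
G = 7400.0 mV / 0.87 mV
G = 8505.75

8505.75


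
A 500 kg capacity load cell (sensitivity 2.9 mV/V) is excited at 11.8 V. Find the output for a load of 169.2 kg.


Vout = rated_output * Vex * (load / capacity).
Vout = 2.9 * 11.8 * (169.2 / 500)
Vout = 2.9 * 11.8 * 0.3384
Vout = 11.58 mV

11.58 mV


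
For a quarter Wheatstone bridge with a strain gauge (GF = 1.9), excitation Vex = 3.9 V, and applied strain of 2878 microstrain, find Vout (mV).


Quarter bridge output: Vout = (GF * epsilon * Vex) / 4.
Vout = (1.9 * 2878e-6 * 3.9) / 4
Vout = 0.02132598 / 4 V
Vout = 0.00533149 V = 5.3315 mV

5.3315 mV


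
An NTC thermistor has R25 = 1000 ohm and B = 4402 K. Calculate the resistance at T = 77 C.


NTC thermistor equation: Rt = R25 * exp(B * (1/T - 1/T25)).
T in Kelvin: 350.15 K, T25 = 298.15 K
1/T - 1/T25 = 1/350.15 - 1/298.15 = -0.0004981
B * (1/T - 1/T25) = 4402 * -0.0004981 = -2.1926
Rt = 1000 * exp(-2.1926) = 111.6 ohm

111.6 ohm


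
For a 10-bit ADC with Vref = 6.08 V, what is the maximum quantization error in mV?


The maximum quantization error is +/- LSB/2.
LSB = Vref / 2^n = 6.08 / 1024 = 0.0059375 V
Max error = LSB / 2 = 0.0059375 / 2 = 0.00296875 V
Max error = 2.9688 mV

2.9688 mV


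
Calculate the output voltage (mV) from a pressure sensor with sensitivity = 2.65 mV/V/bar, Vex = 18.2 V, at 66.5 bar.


Output = sensitivity * Vex * P.
Vout = 2.65 * 18.2 * 66.5
Vout = 48.23 * 66.5
Vout = 3207.29 mV

3207.29 mV
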